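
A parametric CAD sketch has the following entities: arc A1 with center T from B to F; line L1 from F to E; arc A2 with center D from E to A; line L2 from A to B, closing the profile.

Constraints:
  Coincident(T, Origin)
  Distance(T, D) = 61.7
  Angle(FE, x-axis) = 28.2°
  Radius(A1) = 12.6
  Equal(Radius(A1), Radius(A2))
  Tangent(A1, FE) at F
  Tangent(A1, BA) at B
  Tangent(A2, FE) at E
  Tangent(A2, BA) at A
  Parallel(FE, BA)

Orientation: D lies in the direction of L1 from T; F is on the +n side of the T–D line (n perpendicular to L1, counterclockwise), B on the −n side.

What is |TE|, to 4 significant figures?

62.97

The slot axis is L1's direction at 28.2°, so u = (cos 28.2°, sin 28.2°) = (0.8813, 0.4726) and n = (−sin 28.2°, cos 28.2°) = (-0.4726, 0.8813). T is at the origin and D lies 61.7 along u from T, so D = 61.7·u = (54.38, 29.16). Tangency of A1 to both parallel lines with radius 12.6 puts F and B at T ± 12.6·n: F = (-5.954, 11.10), B = (5.954, -11.10). Equal radii place E and A the same way about D: E = D + 12.6·n = (48.42, 40.26), A = D − 12.6·n = (60.33, 18.05). Then |TE| = |E − T| = 62.97.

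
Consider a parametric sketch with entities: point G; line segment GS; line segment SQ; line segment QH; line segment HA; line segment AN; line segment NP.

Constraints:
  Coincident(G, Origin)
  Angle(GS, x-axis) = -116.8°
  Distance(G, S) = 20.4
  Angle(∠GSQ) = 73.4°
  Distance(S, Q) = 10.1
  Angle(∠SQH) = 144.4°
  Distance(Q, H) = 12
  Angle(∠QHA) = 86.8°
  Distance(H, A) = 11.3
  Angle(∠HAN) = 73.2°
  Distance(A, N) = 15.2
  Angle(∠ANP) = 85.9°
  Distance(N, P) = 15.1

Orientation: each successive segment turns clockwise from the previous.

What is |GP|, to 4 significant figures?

26.50

G is at the origin; GS runs at -116.8° with length 20.4, so S = (-9.198, -18.21). ∠GSQ = 73.4° gives SQ at 136.6° from the x-axis; with |SQ| = 10.1, Q = (-16.54, -11.27). ∠SQH = 144.4° gives QH at 101.0° from the x-axis; with |QH| = 12.0, H = (-18.83, 0.5104). ∠QHA = 86.8° gives HA at 7.800° from the x-axis; with |HA| = 11.3, A = (-7.631, 2.044). ∠HAN = 73.2° gives AN at -99.00° from the x-axis; with |AN| = 15.2, N = (-10.01, -12.97). ∠ANP = 85.9° gives NP at 166.9° from the x-axis; with |NP| = 15.1, P = (-24.72, -9.546). Then |GP| = |P − G| = 26.50.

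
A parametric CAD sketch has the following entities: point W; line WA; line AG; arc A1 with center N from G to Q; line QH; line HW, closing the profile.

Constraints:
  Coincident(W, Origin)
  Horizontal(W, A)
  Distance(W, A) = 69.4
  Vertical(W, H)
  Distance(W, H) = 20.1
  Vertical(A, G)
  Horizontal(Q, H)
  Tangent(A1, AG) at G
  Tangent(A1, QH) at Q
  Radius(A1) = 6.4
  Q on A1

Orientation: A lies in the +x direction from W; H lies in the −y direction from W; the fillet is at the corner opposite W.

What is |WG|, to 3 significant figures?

70.7

The virtual corner opposite W is at (69.4, -20.1). Since A1 is tangent to AG there, NG ⟂ AG and since A1 is tangent to QH there, NQ ⟂ QH, with radius 6.4, so the center N sits 6.4 in from both sides at N = (63.0, -13.7). That places the tangent points at G = (69.4, -13.7) on AG and Q = (63.0, -20.1) on QH. Then |WG| = |G − W| = 70.7.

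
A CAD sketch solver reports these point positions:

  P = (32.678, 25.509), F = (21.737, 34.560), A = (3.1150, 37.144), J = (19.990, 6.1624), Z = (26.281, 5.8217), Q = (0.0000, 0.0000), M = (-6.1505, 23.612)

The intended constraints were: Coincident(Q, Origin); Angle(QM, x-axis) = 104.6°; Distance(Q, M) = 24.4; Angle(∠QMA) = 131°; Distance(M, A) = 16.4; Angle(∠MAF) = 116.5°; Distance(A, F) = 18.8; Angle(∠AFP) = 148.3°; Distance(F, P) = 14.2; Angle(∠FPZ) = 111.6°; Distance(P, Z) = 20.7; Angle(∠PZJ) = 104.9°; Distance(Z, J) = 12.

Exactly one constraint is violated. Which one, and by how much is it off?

Distance(Z, J) = 12 — off by 5.70.

Q = (0.00, 0.00) ✓; QM at 104.6° ✓; |QM| = 24.40 ✓; ∠QMA = 131.0° ✓; |MA| = 16.40 ✓; ∠MAF = 116.5° ✓; |AF| = 18.80 ✓; ∠AFP = 148.3° ✓; |FP| = 14.20 ✓; ∠FPZ = 111.6° ✓; |PZ| = 20.70 ✓; ∠PZJ = 104.9° ✓; |ZJ| = 6.300 ✗.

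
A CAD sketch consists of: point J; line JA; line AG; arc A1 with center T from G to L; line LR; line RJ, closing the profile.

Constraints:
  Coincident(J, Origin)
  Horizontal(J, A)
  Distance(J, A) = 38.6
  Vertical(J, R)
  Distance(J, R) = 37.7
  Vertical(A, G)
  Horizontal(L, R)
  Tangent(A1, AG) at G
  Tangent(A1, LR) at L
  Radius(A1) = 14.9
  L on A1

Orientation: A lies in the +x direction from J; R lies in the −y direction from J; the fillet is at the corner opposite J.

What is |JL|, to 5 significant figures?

44.531

J is at the origin; JA is horizontal with |JA| = 38.6 and A on the +x side, so A = (38.600, 0.0000). J and R share the same x with |JR| = 37.7 and R on the −y side, so R = (0.0000, -37.700). The virtual corner opposite J is at (38.600, -37.700). Since A1 is tangent to AG there, TG ⟂ AG and the tangent condition forces TL to be normal to LR, with radius 14.9, so the center T sits 14.9 in from both sides at T = (23.700, -22.800). That places the tangent points at G = (38.600, -22.800) on AG and L = (23.700, -37.700) on LR. Then |JL| = |L − J| = 44.531.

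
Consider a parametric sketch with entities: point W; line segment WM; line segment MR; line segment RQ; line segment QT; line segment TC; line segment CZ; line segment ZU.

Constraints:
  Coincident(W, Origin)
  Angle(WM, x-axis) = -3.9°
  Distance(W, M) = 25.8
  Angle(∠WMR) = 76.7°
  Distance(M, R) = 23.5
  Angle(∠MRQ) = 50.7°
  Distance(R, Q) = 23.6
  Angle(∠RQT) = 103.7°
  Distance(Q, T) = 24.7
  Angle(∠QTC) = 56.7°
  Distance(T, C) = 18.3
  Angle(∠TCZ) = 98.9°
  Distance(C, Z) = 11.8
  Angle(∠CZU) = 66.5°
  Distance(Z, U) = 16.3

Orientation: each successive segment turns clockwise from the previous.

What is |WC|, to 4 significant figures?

27.26

∠RQT = 103.7° gives QT at 47.20° from the x-axis; with |QT| = 24.7, T = (22.55, 13.60). ∠QTC = 56.7° gives TC at -76.10° from the x-axis; with |TC| = 18.3, C = (26.94, -4.165). Then |WC| = |C − W| = 27.26.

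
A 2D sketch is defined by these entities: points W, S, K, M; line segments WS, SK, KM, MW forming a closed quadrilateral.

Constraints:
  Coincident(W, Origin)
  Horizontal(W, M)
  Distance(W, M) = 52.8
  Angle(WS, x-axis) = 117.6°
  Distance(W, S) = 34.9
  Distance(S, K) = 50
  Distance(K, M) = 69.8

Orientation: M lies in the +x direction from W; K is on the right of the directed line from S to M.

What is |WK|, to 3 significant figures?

23.8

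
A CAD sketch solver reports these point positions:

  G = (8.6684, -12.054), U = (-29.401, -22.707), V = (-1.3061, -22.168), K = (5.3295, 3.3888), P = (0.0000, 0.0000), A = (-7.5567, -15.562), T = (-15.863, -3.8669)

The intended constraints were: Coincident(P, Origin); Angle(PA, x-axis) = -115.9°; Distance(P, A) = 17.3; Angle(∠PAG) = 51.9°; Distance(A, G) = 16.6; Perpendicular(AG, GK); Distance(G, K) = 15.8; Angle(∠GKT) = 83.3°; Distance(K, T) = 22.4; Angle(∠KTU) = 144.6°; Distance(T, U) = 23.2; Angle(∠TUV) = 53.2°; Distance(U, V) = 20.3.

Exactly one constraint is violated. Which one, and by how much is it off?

Distance(U, V) = 20.3 — off by 7.80.

P = (0.00, 0.00) ✓; PA at -115.9° ✓; |PA| = 17.30 ✓; ∠PAG = 51.90° ✓; |AG| = 16.60 ✓; ∠(AG, GK) = 90.00° ✓; |GK| = 15.80 ✓; ∠GKT = 83.30° ✓; |KT| = 22.40 ✓; ∠KTU = 144.6° ✓; |TU| = 23.20 ✓; ∠TUV = 53.20° ✓; |UV| = 28.10 ✗.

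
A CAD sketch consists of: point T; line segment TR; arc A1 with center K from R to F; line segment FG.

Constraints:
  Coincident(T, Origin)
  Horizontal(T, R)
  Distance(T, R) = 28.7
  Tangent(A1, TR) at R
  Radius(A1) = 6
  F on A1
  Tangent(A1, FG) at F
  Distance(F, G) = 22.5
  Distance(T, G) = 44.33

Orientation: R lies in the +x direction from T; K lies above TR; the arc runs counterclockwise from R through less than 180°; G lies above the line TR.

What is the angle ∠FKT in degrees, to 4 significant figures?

170.6°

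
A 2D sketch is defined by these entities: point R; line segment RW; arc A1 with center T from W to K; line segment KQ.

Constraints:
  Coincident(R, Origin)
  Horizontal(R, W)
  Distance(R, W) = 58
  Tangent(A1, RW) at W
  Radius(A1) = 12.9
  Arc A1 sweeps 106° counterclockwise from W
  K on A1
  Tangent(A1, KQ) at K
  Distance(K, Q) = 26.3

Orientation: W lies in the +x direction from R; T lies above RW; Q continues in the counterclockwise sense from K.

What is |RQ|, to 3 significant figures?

75.7

R is at the origin; R and W share the same y with |RW| = 58.0 and W on the +x side, so W = (58.0, 0.00). Since A1 is tangent to RW there, TW ⟂ RW, so T = W + (0, 12.9) = (58.0, 12.9). On A1, W sits at bearing -90° from T; a 106° counterclockwise sweep puts K at bearing 16°, so K = T + 12.9·(cos 16°, sin 16°) = (70.4, 16.5). The tangent condition forces TK to be normal to KQ, so KQ runs along (−sin 16°, cos 16°); with |KQ| = 26.3, Q = (63.2, 41.7). Then |RQ| = |Q − R| = 75.7.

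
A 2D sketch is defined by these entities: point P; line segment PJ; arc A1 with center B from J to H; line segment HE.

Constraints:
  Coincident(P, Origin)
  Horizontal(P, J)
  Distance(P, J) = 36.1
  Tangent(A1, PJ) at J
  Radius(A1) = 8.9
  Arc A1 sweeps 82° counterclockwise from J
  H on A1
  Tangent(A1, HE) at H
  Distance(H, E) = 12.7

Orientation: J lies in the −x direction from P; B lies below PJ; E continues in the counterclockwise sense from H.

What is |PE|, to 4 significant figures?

50.88

P is at the origin; PJ is horizontal with |PJ| = 36.1 and J on the −x side, so J = (-36.10, 0.000). Since A1 is tangent to PJ there, BJ ⟂ PJ, so B = J + (0, -8.9) = (-36.10, -8.900). On A1, J sits at bearing 90° from B; an 82° counterclockwise sweep puts H at bearing 172°, so H = B + 8.9·(cos 172°, sin 172°) = (-44.91, -7.661). A1 meets HE tangentially, so BH is at right angles to HE, so HE runs along (−sin 172°, cos 172°); with |HE| = 12.7, E = (-46.68, -20.24). Then |PE| = |E − P| = 50.88.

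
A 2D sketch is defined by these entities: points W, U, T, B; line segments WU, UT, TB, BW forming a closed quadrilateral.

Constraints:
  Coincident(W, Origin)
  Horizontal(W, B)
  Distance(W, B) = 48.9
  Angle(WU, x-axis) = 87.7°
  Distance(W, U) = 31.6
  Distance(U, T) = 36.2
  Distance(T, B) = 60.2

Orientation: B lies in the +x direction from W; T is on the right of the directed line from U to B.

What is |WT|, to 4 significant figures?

11.50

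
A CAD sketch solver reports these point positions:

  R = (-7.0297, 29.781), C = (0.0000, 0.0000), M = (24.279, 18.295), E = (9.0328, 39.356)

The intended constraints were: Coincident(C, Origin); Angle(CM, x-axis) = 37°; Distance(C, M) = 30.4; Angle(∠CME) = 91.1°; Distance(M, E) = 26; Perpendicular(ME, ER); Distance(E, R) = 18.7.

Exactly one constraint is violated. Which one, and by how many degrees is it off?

Perpendicular(ME, ER) — off by 5.10°.

C = (0.00, 0.00) ✓; CM at 37.00° ✓; |CM| = 30.40 ✓; ∠CME = 91.10° ✓; |ME| = 26.00 ✓; ∠(ME, ER) = 84.90° ✗; |ER| = 18.70 ✓.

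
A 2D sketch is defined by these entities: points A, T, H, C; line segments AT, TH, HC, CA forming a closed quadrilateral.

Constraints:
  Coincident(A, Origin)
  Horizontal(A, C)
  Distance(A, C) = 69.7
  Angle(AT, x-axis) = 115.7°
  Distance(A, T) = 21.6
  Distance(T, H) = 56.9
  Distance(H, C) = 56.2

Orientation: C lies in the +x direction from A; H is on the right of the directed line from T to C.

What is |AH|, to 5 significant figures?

35.549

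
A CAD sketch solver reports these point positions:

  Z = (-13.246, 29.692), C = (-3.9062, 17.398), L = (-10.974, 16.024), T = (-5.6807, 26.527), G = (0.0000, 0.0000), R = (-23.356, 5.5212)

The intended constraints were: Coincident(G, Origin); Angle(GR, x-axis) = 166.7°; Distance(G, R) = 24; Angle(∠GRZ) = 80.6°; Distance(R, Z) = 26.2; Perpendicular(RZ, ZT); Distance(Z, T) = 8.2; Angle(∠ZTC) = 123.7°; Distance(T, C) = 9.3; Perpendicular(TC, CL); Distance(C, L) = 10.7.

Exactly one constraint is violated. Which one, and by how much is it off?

Distance(C, L) = 10.7 — off by 3.50.

G = (0.00, 0.00) ✓; GR at 166.7° ✓; |GR| = 24.00 ✓; ∠GRZ = 80.60° ✓; |RZ| = 26.20 ✓; ∠(RZ, ZT) = 90.00° ✓; |ZT| = 8.201 ✓; ∠ZTC = 123.7° ✓; |TC| = 9.300 ✓; ∠(TC, CL) = 90.00° ✓; |CL| = 7.200 ✗.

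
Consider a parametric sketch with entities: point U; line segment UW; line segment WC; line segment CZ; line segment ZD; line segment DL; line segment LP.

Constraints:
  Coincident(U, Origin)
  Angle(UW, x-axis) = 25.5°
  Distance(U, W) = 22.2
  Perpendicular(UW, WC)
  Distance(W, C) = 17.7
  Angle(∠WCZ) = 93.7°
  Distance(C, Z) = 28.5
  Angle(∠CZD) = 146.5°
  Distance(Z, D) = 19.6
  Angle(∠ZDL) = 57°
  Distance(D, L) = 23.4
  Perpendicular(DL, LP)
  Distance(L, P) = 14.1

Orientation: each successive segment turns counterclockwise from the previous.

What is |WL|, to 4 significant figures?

24.65

U is at the origin; UW runs at 25.5° with length 22.2, so W = (20.04, 9.557). UW ⟂ WC, so WC runs at 115.5°; with |WC| = 17.7, C = (12.42, 25.53). ∠WCZ = 93.7° gives CZ at -158.2° from the x-axis; with |CZ| = 28.5, Z = (-14.04, 14.95). ∠CZD = 146.5° gives ZD at -124.7° from the x-axis; with |ZD| = 19.6, D = (-25.20, -1.165). ∠ZDL = 57.0° gives DL at -1.700° from the x-axis; with |DL| = 23.4, L = (-1.813, -1.859). Then |WL| = |L − W| = 24.65.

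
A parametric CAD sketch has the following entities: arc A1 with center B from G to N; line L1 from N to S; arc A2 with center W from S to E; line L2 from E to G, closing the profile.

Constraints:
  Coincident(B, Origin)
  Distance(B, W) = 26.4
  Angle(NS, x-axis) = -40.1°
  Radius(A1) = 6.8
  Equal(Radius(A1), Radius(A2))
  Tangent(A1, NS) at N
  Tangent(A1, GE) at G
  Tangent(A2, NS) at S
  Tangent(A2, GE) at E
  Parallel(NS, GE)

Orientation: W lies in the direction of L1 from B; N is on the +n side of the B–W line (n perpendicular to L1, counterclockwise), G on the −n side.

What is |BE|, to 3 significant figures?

27.3

The slot axis is L1's direction at -40.1°, so u = (cos -40.1°, sin -40.1°) = (0.765, -0.644) and n = (−sin -40.1°, cos -40.1°) = (0.644, 0.765). B is at the origin and W lies 26.4 along u from B, so W = 26.4·u = (20.2, -17.0). Tangency of A1 to both parallel lines with radius 6.8 puts N and G at B ± 6.8·n: N = (4.38, 5.20), G = (-4.38, -5.20). Equal radii place S and E the same way about W: S = W + 6.8·n = (24.6, -11.8), E = W − 6.8·n = (15.8, -22.2). Then |BE| = |E − B| = 27.3.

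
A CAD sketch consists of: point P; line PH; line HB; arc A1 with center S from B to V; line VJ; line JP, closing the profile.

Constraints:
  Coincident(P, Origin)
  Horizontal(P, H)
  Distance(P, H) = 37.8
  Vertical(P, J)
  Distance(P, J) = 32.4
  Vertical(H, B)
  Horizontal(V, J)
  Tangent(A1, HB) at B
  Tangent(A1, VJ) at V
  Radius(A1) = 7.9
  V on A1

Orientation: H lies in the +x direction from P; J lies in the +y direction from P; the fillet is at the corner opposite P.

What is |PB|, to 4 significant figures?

45.05

The virtual corner opposite P is at (37.80, 32.40). A1 meets HB tangentially, so SB is at right angles to HB and tangency of A1 to VJ means the radius SV is perpendicular to VJ, with radius 7.9, so the center S sits 7.9 in from both sides at S = (29.90, 24.50). That places the tangent points at B = (37.80, 24.50) on HB and V = (29.90, 32.40) on VJ. Then |PB| = |B − P| = 45.05.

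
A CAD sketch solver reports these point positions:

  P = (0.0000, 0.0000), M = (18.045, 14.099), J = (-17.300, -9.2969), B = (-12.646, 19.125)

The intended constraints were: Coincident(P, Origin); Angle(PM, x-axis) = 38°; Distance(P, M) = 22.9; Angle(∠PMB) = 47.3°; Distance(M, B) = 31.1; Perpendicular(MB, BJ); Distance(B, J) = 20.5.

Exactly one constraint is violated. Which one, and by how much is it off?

Distance(B, J) = 20.5 — off by 8.30.

P = (0.00, 0.00) ✓; PM at 38.00° ✓; |PM| = 22.90 ✓; ∠PMB = 47.30° ✓; |MB| = 31.10 ✓; ∠(MB, BJ) = 90.00° ✓; |BJ| = 28.80 ✗.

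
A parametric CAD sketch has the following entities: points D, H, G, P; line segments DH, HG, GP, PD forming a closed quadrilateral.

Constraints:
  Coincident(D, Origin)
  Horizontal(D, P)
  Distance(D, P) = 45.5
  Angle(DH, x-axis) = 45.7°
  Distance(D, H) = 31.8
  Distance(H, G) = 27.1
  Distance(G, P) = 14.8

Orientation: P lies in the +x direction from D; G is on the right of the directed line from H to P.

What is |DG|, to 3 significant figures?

31.1

D is at the origin; D and P share the same y with |DP| = 45.5 and P in +x, so P = (45.5, 0). DH runs at 45.7° with |DH| = 31.8, so H = (22.2, 22.8). G is determined by |HG| = 27.1 and |GP| = 14.8 together: it lies at the intersection of circle(H, 27.1) and circle(P, 14.8). With |HP| = 32.6, the foot of the radical line on HP is 24.2 from H and the perpendicular offset is √(27.1² − 24.2²) = 12.2. Taking the right-of-HP solution: G = (31.0, -2.88).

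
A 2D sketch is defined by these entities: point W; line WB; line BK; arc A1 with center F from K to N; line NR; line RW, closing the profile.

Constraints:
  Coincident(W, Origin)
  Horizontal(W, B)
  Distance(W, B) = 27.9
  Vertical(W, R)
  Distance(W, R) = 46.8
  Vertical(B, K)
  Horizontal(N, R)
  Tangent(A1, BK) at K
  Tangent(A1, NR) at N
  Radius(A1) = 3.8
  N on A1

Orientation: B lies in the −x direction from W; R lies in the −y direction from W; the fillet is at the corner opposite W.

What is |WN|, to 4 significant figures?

52.64

W is at the origin; W and B share the same y with |WB| = 27.9 and B on the −x side, so B = (-27.90, 0.000). WR is vertical with |WR| = 46.8 and R on the −y side, so R = (0.000, -46.80). The virtual corner opposite W is at (-27.90, -46.80). Tangency of A1 to BK means the radius FK is perpendicular to BK and since A1 is tangent to NR there, FN ⟂ NR, with radius 3.8, so the center F sits 3.8 in from both sides at F = (-24.10, -43.00). That places the tangent points at K = (-27.90, -43.00) on BK and N = (-24.10, -46.80) on NR. Then |WN| = |N − W| = 52.64.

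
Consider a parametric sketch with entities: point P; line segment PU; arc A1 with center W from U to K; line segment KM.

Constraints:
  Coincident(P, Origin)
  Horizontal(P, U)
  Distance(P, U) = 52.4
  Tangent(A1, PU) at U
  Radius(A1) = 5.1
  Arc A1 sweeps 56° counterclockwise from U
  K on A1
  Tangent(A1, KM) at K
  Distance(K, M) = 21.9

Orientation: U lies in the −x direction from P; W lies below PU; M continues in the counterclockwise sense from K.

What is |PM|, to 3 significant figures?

71.8

On A1, U sits at bearing 90° from W; a 56° counterclockwise sweep puts K at bearing 146°, so K = W + 5.1·(cos 146°, sin 146°) = (-56.6, -2.25). The tangent condition forces WK to be normal to KM, so KM runs along (−sin 146°, cos 146°); with |KM| = 21.9, M = (-68.9, -20.4). Then |PM| = |M − P| = 71.8.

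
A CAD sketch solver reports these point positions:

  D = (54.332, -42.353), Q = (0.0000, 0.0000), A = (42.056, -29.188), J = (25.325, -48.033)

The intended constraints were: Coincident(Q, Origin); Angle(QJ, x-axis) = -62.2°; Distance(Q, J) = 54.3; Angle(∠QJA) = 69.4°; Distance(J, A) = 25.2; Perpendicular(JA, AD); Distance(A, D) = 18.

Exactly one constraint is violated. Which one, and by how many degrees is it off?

Perpendicular(JA, AD) — off by 5.40°.

Q = (0.00, 0.00) ✓; QJ at -62.20° ✓; |QJ| = 54.30 ✓; ∠QJA = 69.40° ✓; |JA| = 25.20 ✓; ∠(JA, AD) = 95.40° ✗; |AD| = 18.00 ✓.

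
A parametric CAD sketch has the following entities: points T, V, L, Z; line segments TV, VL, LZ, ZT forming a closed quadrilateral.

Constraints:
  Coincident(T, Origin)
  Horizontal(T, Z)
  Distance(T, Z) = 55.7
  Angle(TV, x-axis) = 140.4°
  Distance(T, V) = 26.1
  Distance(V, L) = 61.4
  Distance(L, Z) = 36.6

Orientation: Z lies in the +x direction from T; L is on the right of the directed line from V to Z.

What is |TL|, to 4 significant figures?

35.30

T is at the origin; TZ is horizontal with |TZ| = 55.7 and Z in +x, so Z = (55.7, 0). TV runs at 140.4° with |TV| = 26.1, so V = (-20.11, 16.64). L is determined by |VL| = 61.4 and |LZ| = 36.6 together: it lies at the intersection of circle(V, 61.4) and circle(Z, 36.6). With |VZ| = 77.61, the foot of the radical line on VZ is 54.46 from V and the perpendicular offset is √(61.4² − 54.46²) = 28.35. Taking the right-of-VZ solution: L = (27.01, -22.73).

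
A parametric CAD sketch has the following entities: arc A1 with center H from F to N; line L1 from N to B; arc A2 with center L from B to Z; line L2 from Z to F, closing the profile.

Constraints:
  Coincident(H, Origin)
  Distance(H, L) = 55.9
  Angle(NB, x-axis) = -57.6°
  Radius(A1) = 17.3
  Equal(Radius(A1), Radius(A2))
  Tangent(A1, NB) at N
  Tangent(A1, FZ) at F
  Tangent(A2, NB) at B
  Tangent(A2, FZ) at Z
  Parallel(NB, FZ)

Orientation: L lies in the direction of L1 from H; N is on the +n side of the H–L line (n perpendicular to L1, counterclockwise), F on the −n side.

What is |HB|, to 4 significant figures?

58.52

The slot axis is L1's direction at -57.6°, so u = (cos -57.6°, sin -57.6°) = (0.5358, -0.8443) and n = (−sin -57.6°, cos -57.6°) = (0.8443, 0.5358). H is at the origin and L lies 55.9 along u from H, so L = 55.9·u = (29.95, -47.20). Tangency of A1 to both parallel lines with radius 17.3 puts N and F at H ± 17.3·n: N = (14.61, 9.270), F = (-14.61, -9.270). Equal radii place B and Z the same way about L: B = L + 17.3·n = (44.56, -37.93), Z = L − 17.3·n = (15.35, -56.47). Then |HB| = |B − H| = 58.52.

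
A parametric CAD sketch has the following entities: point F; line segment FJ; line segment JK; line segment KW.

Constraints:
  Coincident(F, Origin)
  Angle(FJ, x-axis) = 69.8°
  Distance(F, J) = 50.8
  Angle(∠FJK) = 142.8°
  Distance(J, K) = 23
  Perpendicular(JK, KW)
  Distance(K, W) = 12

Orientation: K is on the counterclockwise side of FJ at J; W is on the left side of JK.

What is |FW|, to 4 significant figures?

66.17

∠FJK = 142.8°, so JK runs at 69.8° + (180° − 142.8°) = 107.0° from the x-axis; with |JK| = 23.0, K = J + 23.0·(cos 107.0°, sin 107.0°) = (10.82, 69.67). The perpendicularity gives KW at right angles to JK; with |KW| = 12.0 on the left of JK, W = K + 12.0·(-0.9563, -0.2924) = (-0.6591, 66.16). Then |FW| = |W − F| = 66.17.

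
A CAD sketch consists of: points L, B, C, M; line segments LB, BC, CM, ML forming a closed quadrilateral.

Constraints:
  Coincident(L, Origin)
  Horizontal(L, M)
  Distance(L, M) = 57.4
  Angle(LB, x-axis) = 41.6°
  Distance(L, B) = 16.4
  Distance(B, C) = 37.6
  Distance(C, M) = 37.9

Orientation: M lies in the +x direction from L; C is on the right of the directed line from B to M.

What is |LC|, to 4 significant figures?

36.22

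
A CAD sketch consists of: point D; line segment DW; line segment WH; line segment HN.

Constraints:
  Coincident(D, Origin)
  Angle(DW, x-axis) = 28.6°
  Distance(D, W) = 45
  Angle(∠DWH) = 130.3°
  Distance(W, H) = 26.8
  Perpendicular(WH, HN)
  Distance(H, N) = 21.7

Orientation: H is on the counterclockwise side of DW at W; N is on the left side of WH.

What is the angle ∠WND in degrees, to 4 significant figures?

51.72°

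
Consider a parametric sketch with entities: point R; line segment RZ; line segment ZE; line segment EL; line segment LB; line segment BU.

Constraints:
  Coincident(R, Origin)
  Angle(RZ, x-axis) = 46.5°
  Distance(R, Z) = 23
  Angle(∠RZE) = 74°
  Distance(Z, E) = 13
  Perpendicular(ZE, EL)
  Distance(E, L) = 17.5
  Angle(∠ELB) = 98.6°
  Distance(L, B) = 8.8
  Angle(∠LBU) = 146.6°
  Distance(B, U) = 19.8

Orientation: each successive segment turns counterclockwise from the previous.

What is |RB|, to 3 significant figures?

3.87

ZE ⟂ EL, so EL runs at -118°; with |EL| = 17.5, L = (-3.78, 7.16). ∠ELB = 98.6° gives LB at -36.1° from the x-axis; with |LB| = 8.8, B = (3.33, 1.98). Then |RB| = |B − R| = 3.87.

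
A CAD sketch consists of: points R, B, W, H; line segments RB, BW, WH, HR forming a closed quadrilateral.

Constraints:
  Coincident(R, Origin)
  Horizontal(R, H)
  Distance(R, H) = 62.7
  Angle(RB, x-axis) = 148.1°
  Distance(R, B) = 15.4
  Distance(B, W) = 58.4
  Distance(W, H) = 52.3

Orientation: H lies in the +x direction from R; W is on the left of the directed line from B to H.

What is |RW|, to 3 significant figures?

54.8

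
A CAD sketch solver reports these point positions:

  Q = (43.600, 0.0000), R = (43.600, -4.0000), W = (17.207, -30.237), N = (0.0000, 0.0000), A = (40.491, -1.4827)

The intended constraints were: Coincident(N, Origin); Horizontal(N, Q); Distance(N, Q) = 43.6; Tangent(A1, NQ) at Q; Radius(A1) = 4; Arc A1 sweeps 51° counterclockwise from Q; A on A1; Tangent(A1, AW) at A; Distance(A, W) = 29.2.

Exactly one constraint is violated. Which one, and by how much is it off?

Distance(A, W) = 29.2 — off by 7.80.

N = (0.00, 0.00) ✓; N.y = 0.00, Q.y = 0.00 ✓; |NQ| = 43.60 ✓; ∠(RQ, QN) = 90.00° ✓; |RQ| = 4.000 ✓; bearing(R→A) − bearing(R→Q) = 51.00° ✓; |RA| = 4.000 ✓; ∠(RA, AW) = 90.00° ✓; |AW| = 37.00 ✗.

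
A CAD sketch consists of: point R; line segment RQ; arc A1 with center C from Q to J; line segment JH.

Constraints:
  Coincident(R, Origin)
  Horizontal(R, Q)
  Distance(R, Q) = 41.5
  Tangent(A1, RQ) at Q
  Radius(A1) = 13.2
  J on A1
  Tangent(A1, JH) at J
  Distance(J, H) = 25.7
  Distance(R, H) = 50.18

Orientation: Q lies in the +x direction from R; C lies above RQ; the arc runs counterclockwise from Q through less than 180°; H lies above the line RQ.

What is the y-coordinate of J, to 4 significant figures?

23.27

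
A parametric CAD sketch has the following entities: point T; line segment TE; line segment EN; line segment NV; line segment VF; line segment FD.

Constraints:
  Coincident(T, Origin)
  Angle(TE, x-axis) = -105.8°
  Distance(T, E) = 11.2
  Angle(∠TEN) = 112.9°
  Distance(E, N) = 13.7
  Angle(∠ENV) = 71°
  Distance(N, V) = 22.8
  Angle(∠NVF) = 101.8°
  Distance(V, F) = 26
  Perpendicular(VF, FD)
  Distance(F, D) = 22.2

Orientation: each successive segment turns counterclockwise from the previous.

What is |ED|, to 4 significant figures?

17.15

∠NVF = 101.8° gives VF at 148.5° from the x-axis; with |VF| = 26.0, F = (-6.841, 15.71). VF is perpendicular to FD, so FD runs at -121.5°; with |FD| = 22.2, D = (-18.44, -3.221). Then |ED| = |D − E| = 17.15.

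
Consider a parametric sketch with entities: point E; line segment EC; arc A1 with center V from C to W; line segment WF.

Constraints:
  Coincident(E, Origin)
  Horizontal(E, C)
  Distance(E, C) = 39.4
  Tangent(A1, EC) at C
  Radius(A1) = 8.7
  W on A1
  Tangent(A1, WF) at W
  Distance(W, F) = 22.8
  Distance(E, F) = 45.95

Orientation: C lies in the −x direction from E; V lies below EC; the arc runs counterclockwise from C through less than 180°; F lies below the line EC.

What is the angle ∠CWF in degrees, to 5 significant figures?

116.70°

Checks: |VW| = 8.700 ✓; ∠(VW, WF) = 90.00° ✓; |WF| = 22.80 ✓; |EF| = 45.95 ✓.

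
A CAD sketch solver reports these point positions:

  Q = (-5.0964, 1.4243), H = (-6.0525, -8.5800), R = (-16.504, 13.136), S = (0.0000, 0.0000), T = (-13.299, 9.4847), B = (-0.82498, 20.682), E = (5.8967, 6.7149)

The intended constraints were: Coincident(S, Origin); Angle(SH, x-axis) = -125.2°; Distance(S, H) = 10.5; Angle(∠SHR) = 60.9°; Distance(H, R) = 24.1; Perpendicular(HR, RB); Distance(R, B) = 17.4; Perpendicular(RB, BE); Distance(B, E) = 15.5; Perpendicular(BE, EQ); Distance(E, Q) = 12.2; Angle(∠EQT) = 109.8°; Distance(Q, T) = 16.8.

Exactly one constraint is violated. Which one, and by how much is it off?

Distance(Q, T) = 16.8 — off by 5.30.

S = (0.00, 0.00) ✓; SH at -125.2° ✓; |SH| = 10.50 ✓; ∠SHR = 60.90° ✓; |HR| = 24.10 ✓; ∠(HR, RB) = 90.00° ✓; |RB| = 17.40 ✓; ∠(RB, BE) = 90.00° ✓; |BE| = 15.50 ✓; ∠(BE, EQ) = 90.00° ✓; |EQ| = 12.20 ✓; ∠EQT = 109.8° ✓; |QT| = 11.50 ✗.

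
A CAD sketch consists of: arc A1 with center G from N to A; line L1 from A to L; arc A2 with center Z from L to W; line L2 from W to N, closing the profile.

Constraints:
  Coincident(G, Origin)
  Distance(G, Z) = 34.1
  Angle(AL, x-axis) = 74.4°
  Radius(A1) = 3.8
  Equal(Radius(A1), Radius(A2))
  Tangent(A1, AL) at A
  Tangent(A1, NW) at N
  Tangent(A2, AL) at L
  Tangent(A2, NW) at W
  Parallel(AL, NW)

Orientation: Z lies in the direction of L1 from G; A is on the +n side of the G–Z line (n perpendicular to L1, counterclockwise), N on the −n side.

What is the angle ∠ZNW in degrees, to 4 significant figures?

6.359°

Tangency of A1 to both parallel lines with radius 3.8 puts A and N at G ± 3.8·n: A = (-3.660, 1.022), N = (3.660, -1.022). Equal radii place L and W the same way about Z: L = Z + 3.8·n = (5.510, 33.87), W = Z − 3.8·n = (12.83, 31.82). Then cos ∠ZNW = NZ·NW / (|NZ||NW|), giving 6.359°.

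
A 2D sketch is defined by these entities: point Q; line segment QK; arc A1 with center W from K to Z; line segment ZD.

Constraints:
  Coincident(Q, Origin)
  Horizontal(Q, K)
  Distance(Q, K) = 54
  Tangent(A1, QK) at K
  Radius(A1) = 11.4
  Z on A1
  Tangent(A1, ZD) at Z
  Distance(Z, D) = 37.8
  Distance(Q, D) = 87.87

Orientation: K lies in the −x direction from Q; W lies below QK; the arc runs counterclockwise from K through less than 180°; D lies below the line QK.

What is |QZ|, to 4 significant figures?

65.41

Q is at the origin; QK is horizontal with |QK| = 54.0 and K on the −x side, so K = (-54.00, 0.000). Since A1 is tangent to QK there, WK ⟂ QK, so W = K + (0, -11.4) = (-54.00, -11.40). Since WZ ⟂ ZD (tangency), |WD| = √(11.4² + 37.8²) = 39.48 regardless of where Z sits on A1. So D lies on both circle(Q, 87.87) and circle(W, 39.48); the below-QK intersection is D = (-75.92, -44.24). Z is the foot of the tangent from D: Z = (-64.90, -8.077).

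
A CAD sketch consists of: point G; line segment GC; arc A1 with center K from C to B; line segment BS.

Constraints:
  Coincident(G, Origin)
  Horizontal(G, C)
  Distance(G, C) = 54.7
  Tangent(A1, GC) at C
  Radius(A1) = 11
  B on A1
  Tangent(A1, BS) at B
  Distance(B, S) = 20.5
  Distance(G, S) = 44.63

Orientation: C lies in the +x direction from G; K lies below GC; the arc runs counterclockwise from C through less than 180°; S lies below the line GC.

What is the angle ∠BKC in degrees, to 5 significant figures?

67.027°

G is at the origin; GC is horizontal with |GC| = 54.7 and C on the +x side, so C = (54.700, 0.0000). A1 meets GC tangentially, so KC is at right angles to GC, so K = C + (0, -11) = (54.700, -11.000). Since KB ⟂ BS (tangency), |KS| = √(11.0² + 20.5²) = 23.265 regardless of where B sits on A1. So S lies on both circle(G, 44.63) and circle(K, 23.265); the below-GC intersection is S = (36.571, -25.581). B is the foot of the tangent from S: B = (44.572, -6.7067).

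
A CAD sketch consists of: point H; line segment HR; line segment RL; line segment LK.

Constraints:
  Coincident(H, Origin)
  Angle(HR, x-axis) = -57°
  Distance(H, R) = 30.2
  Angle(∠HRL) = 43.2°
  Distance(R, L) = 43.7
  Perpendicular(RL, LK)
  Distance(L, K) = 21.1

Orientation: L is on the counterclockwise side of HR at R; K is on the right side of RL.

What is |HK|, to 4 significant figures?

47.07

∠HRL = 43.2°, so RL runs at -57.0° + (180° − 43.2°) = 79.80° from the x-axis; with |RL| = 43.7, L = R + 43.7·(cos 79.80°, sin 79.80°) = (24.19, 17.68). RL ⟂ LK; with |LK| = 21.1 on the right of RL, K = L + 21.1·(0.9842, -0.1771) = (44.95, 13.95). Then |HK| = |K − H| = 47.07.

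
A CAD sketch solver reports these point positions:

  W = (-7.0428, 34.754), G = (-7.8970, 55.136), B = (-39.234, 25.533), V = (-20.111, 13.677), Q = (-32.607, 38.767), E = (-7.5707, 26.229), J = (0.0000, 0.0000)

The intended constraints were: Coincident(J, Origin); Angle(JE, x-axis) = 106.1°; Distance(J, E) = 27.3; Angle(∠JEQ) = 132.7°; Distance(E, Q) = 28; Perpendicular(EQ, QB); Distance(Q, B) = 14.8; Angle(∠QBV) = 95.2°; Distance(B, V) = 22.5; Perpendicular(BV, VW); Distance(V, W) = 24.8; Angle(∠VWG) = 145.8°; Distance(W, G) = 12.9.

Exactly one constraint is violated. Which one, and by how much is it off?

Distance(W, G) = 12.9 — off by 7.50.

J = (0.00, 0.00) ✓; JE at 106.1° ✓; |JE| = 27.30 ✓; ∠JEQ = 132.7° ✓; |EQ| = 28.00 ✓; ∠(EQ, QB) = 90.00° ✓; |QB| = 14.80 ✓; ∠QBV = 95.20° ✓; |BV| = 22.50 ✓; ∠(BV, VW) = 90.00° ✓; |VW| = 24.80 ✓; ∠VWG = 145.8° ✓; |WG| = 20.40 ✗.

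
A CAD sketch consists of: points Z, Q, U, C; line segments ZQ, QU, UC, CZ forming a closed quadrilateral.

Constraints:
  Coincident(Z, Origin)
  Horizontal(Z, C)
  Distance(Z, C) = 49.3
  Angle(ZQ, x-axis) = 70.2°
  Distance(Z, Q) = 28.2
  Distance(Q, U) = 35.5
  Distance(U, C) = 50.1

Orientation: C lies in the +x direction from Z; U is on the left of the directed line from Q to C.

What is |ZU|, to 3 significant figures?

61.3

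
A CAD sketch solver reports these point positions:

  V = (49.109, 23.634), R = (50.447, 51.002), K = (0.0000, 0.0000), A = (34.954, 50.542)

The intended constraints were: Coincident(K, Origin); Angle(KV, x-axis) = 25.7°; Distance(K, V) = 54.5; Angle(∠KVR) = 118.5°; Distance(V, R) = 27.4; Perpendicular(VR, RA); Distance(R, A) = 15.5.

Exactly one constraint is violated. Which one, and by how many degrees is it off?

Perpendicular(VR, RA) — off by 4.50°.

K = (0.00, 0.00) ✓; KV at 25.70° ✓; |KV| = 54.50 ✓; ∠KVR = 118.5° ✓; |VR| = 27.40 ✓; ∠(VR, RA) = 94.50° ✗; |RA| = 15.50 ✓.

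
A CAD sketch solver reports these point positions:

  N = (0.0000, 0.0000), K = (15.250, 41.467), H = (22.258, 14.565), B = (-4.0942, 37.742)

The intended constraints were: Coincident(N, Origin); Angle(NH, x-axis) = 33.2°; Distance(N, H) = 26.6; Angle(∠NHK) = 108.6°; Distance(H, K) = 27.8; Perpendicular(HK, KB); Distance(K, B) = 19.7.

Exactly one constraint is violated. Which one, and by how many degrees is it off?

Perpendicular(HK, KB) — off by 3.70°.

N = (0.00, 0.00) ✓; NH at 33.20° ✓; |NH| = 26.60 ✓; ∠NHK = 108.6° ✓; |HK| = 27.80 ✓; ∠(HK, KB) = 86.30° ✗; |KB| = 19.70 ✓.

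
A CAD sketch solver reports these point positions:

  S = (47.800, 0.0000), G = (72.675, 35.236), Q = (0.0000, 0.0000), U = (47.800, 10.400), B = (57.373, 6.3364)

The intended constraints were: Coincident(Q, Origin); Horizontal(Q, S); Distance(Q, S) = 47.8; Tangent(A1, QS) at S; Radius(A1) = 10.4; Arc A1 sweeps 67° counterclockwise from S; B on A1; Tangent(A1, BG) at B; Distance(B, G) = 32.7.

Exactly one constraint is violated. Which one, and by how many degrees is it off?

Tangent(A1, BG) at B — off by 4.90°.

Q = (0.00, 0.00) ✓; Q.y = 0.00, S.y = 0.00 ✓; |QS| = 47.80 ✓; ∠(US, SQ) = 90.00° ✓; |US| = 10.40 ✓; bearing(U→B) − bearing(U→S) = 67.00° ✓; |UB| = 10.40 ✓; ∠(UB, BG) = 94.90° ✗; |BG| = 32.70 ✓.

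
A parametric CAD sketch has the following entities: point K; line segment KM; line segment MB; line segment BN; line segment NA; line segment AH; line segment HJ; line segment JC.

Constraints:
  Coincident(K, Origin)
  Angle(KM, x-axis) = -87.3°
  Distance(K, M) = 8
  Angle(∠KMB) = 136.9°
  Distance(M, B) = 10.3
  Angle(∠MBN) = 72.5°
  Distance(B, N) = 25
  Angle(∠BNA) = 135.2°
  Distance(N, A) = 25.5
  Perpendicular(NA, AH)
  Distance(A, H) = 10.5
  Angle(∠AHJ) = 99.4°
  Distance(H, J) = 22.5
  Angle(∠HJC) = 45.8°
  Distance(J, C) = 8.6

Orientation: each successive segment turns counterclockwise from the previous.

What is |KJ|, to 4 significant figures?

7.415

K is at the origin; KM runs at -87.3° with length 8.0, so M = (0.3769, -7.991). ∠KMB = 136.9° gives MB at -44.20° from the x-axis; with |MB| = 10.3, B = (7.761, -15.17). ∠MBN = 72.5° gives BN at 63.30° from the x-axis; with |BN| = 25.0, N = (18.99, 7.162). ∠BNA = 135.2° gives NA at 108.1° from the x-axis; with |NA| = 25.5, A = (11.07, 31.40). The perpendicularity gives AH at right angles to NA, so AH runs at -161.9°; with |AH| = 10.5, H = (1.091, 28.14). ∠AHJ = 99.4° gives HJ at -81.30° from the x-axis; with |HJ| = 22.5, J = (4.495, 5.897). Then |KJ| = |J − K| = 7.415.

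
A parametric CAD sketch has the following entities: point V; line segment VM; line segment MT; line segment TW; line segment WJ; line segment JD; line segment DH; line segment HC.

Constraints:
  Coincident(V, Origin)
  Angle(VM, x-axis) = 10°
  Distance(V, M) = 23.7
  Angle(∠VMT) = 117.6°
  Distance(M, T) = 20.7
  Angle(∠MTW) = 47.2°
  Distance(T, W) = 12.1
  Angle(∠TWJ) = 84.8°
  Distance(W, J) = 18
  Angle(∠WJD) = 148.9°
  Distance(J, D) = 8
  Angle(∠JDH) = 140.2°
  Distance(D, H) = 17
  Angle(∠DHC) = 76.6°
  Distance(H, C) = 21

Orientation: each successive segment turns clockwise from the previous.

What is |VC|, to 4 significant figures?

47.91

V is at the origin; VM runs at 10.0° with length 23.7, so M = (23.34, 4.115). ∠VMT = 117.6° gives MT at -52.40° from the x-axis; with |MT| = 20.7, T = (35.97, -12.28). ∠MTW = 47.2° gives TW at 174.8° from the x-axis; with |TW| = 12.1, W = (23.92, -11.19). ∠TWJ = 84.8° gives WJ at 79.60° from the x-axis; with |WJ| = 18.0, J = (27.17, 6.516). ∠WJD = 148.9° gives JD at 48.50° from the x-axis; with |JD| = 8.0, D = (32.47, 12.51). ∠JDH = 140.2° gives DH at 8.700° from the x-axis; with |DH| = 17.0, H = (49.27, 15.08). ∠DHC = 76.6° gives HC at -94.70° from the x-axis; with |HC| = 21.0, C = (47.55, -5.850). Then |VC| = |C − V| = 47.91.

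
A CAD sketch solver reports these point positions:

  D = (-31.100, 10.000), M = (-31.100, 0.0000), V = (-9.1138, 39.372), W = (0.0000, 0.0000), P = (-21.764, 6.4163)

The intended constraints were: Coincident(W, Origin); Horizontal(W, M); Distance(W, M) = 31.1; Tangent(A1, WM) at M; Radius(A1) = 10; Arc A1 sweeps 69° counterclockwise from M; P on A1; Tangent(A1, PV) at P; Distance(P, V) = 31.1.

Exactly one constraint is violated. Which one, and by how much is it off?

Distance(P, V) = 31.1 — off by 4.20.

W = (0.00, 0.00) ✓; W.y = 0.00, M.y = 0.00 ✓; |WM| = 31.10 ✓; ∠(DM, MW) = 90.00° ✓; |DM| = 10.00 ✓; bearing(D→P) − bearing(D→M) = 69.00° ✓; |DP| = 10.00 ✓; ∠(DP, PV) = 90.00° ✓; |PV| = 35.30 ✗.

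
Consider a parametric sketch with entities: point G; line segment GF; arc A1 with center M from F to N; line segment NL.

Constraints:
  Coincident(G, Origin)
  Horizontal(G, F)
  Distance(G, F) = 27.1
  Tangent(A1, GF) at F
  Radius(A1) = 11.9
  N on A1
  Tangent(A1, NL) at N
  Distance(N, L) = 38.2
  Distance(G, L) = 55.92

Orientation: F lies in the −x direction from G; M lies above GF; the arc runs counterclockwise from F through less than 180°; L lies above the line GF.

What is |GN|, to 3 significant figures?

20.7

Checks: |MN| = 11.90 ✓; ∠(MN, NL) = 90.00° ✓; |NL| = 38.20 ✓; |GL| = 55.92 ✓.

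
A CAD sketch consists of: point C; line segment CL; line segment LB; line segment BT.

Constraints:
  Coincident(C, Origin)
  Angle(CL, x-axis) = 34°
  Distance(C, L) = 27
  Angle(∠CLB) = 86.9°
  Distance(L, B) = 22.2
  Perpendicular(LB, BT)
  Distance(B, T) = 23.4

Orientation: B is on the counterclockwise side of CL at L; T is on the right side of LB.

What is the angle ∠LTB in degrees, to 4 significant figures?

43.49°

∠CLB = 86.9°, so LB runs at 34.0° + (180° − 86.9°) = 127.1° from the x-axis; with |LB| = 22.2, B = L + 22.2·(cos 127.1°, sin 127.1°) = (8.993, 32.80). LB ⟂ BT; with |BT| = 23.4 on the right of LB, T = B + 23.4·(0.7976, 0.6032) = (27.66, 46.92). Then cos ∠LTB = TL·TB / (|TL||TB|), giving 43.49°.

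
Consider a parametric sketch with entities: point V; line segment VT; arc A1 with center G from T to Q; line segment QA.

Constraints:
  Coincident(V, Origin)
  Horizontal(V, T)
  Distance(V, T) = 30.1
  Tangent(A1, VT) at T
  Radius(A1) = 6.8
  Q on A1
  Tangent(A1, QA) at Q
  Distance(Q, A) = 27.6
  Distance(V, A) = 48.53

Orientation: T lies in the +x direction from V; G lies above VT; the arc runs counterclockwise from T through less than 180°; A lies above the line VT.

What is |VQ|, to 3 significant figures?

37.6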